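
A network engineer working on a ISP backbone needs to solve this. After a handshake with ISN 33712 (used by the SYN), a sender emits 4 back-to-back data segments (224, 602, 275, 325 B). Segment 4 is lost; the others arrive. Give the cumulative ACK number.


SYN uses sequence number 33712; first data byte = ISN + 1 = 33713.
Segment 1: SEQ = 33713, len = 224 B, covers [33713, 33936]
Segment 2: SEQ = 33937, len = 602 B, covers [33937, 34538]
Segment 3: SEQ = 34539, len = 275 B, covers [34539, 34813]
Segment 4: SEQ = 34814, len = 325 B, covers [34814, 35138] [LOST]
In-order data received: bytes [33713, 34813] (segments 1..3).
Segment 4 missing -> gap begins at byte 34814.
Cumulative ACK = next expected in-order byte = 33713 + 224 + 602 + 275 = 34814

34814


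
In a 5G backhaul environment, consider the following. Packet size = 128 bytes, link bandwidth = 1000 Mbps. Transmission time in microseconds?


Given: packet = 128 bytes, bandwidth = 1000 Mbps
Packet in bits = 128 * 8 = 1024 bits
Bandwidth = 1000 * 10^6 = 1000000000 bps
Time = 1024 / 1000000000 seconds
Time in us = 1024 * 10^6 / 1000000000 = 1.024

1.024


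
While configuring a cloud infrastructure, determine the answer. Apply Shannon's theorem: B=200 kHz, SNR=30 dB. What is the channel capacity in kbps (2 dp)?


Given: B = 200 kHz, SNR = 30 dB
SNR linear = 10^(30/10) = 1000
1 + SNR = 1001
log2(1001) = 9.9672262588
C = 200 * 1000 * 9.9672262588 = 1993445.2518 bps
C = 1993.445252 kbps -> 1993.45 kbps (2 dp)

1993.45


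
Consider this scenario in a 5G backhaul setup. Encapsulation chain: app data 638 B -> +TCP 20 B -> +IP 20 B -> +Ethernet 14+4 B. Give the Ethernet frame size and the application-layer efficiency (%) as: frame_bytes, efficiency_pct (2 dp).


TCP segment = 638 + 20 = 658 B
IP packet = 658 + 20 = 678 B
Ethernet frame = 678 + 14 + 4 = 696 B
Efficiency = app / frame = 638 / 696 = 0.916667 = 91.6667% -> 91.67% (2 dp)

696, 91.67


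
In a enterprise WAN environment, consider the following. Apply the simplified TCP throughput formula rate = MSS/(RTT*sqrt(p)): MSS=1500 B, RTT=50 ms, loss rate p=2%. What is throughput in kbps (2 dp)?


Given: MSS = 1500 bytes, RTT = 50 ms, loss = 2%
RTT in seconds = 50 / 1000 = 0.05
Loss rate = 2% = 0.02
sqrt(loss) = sqrt(0.02) = 0.141421356237
Throughput (bytes/s) = 1500 / (0.05 * 0.141421356237) = 212132.0344
Throughput (kbps) = 212132.0344 * 8 / 1000 = 1697.056275 -> 1697.06 kbps (2 dp)

1697.06


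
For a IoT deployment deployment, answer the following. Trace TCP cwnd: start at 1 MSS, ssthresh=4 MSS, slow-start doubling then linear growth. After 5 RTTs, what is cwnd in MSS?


RTT 0: cwnd = 1 MSS (initial)
RTT 1: cwnd = 2 MSS (slow start, doubled)
RTT 2: cwnd = 4 MSS (slow start, doubled)
RTT 3: cwnd = 5 MSS (congestion avoidance, +1)
RTT 4: cwnd = 6 MSS (congestion avoidance, +1)
RTT 5: cwnd = 7 MSS (congestion avoidance, +1)

7


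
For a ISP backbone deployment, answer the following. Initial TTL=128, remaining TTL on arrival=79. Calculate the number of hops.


Given: initial TTL = 128, received TTL = 79
Hops = initial TTL - received TTL
Hops = 128 - 79 = 49

49


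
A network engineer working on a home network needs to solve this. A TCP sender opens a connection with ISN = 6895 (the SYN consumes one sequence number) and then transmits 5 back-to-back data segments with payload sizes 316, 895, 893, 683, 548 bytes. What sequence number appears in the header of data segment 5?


The SYN occupies sequence number ISN = 6895, so the first data byte is ISN + 1 = 6896.
SEQ of data segment i = (ISN + 1) + sum of payload sizes of segments 1..i-1.
Segment 1: SEQ = 6896, payload = 316 bytes
Segment 2: SEQ = 7212, payload = 895 bytes
Segment 3: SEQ = 8107, payload = 893 bytes
Segment 4: SEQ = 9000, payload = 683 bytes
Segment 5: SEQ = 9683, payload = 548 bytes
SEQ of segment 5 = 6896 + 316 + 895 + 893 + 683 = 9683

9683


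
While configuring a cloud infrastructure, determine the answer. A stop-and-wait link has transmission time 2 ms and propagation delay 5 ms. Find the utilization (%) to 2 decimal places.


Given: Ttrans = 2 ms, Tprop = 5 ms
RTT = 2 * Tprop = 2 * 5 = 10 ms
U = Ttrans / (Ttrans + RTT)
U = 2 / (2 + 10)
U = 2 / 12 = 0.166667
U% = 16.67%

16.67


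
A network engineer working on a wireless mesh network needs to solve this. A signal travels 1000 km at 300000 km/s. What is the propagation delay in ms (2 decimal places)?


Given: distance = 1000 km, speed = 300000 km/s
Delay = distance / speed = 1000 / 300000 seconds
Delay in ms = 1000 * 1000 / 300000
Delay = 3.3333 ms
Rounded to 2 dp = 3.33 ms

3.33


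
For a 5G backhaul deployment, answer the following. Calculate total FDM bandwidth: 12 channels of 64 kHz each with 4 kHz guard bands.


Given: 12 channels, 64 kHz each, guard = 4 kHz
Channel bandwidth = 12 * 64 = 768 kHz
Guard bands = 11 gaps * 4 kHz = 44 kHz
Total = 768 + 44 = 812 kHz

812


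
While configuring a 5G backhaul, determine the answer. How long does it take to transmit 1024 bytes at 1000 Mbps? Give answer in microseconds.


Given: packet = 1024 bytes, bandwidth = 1000 Mbps
Packet in bits = 1024 * 8 = 8192 bits
Bandwidth = 1000 * 10^6 = 1000000000 bps
Time = 8192 / 1000000000 seconds
Time in us = 8192 * 10^6 / 1000000000 = 8.192

8.192


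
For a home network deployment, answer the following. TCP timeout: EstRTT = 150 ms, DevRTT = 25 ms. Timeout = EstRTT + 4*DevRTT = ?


Given: EstRTT = 150 ms, DevRTT = 25 ms
Timeout = EstRTT + 4 * DevRTT
4 * DevRTT = 4 * 25 = 100
Timeout = 150 + 100 = 250 ms

250


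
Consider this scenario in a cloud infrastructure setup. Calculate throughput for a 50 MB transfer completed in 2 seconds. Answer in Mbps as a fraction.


Given: file = 50 MB, time = 2 s
File in Mb = 50 * 8 = 400 Mb
Throughput = 400 / 2 Mbps
Throughput = 200 Mbps

200


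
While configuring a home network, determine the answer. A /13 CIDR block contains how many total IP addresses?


Given: CIDR prefix /13
Host bits = 32 - 13 = 19
Total addresses = 2^19 = 524288

524288


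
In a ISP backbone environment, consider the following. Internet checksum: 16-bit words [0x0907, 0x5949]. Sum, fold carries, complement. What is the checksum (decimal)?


Given words: [0x0907, 0x5949]
Step 1: Sum all words
Raw sum = 2311 + 22857 = 25168
One's complement = ~25168 & 0xFFFF = 40367

40367


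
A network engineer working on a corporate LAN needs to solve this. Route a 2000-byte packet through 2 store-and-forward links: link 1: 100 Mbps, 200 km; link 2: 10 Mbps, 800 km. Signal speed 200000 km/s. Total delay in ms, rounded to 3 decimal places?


Packet = 2000 bytes = 16000 bits. Store-and-forward: sum (t_trans + t_prop) per link.
Link 1: t_trans = 16000/(100*10^6) s = 0.1600 ms; t_prop = 200/200000 s = 1.0000 ms; subtotal = 1.1600 ms
Link 2: t_trans = 16000/(10*10^6) s = 1.6000 ms; t_prop = 800/200000 s = 4.0000 ms; subtotal = 5.6000 ms
End-to-end = 1.1600 + 5.6000 = 6.7600 ms -> 6.760 ms (3 dp)

6.760


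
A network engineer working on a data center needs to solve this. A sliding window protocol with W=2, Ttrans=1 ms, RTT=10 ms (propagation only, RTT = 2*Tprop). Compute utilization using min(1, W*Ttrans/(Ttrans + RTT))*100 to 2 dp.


Given: W = 2, Ttrans = 1 ms, RTT = 10 ms (= 2 * Tprop, Tprop = 5 ms)
Cycle time = Ttrans + RTT = 1 + 10 = 11 ms (first packet sent until its ACK returns)
W * Ttrans = 2 * 1 = 2 ms of sending per cycle
W * Ttrans / (Ttrans + RTT) = 2 / 11 = 0.181818
U = min(1, 0.181818) = 0.181818
U% = 18.18%

18.18


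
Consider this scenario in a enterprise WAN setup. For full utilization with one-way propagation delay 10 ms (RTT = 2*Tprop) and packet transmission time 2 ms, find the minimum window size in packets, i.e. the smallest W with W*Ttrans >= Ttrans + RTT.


Given: Ttrans = 2 ms, RTT = 20 ms (= 2 * Tprop, Tprop = 10 ms)
Time until first ACK returns = Ttrans + RTT = 2 + 20 = 22 ms
Need W * Ttrans >= Ttrans + RTT  ->  W >= (Ttrans + RTT) / Ttrans
(Ttrans + RTT) / Ttrans = 22 / 2 = 11
W_min = ceil(11) = 11

11


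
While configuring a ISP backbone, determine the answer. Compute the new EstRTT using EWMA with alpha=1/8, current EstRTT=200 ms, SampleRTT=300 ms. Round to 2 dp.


Given: EstRTT = 200 ms, SampleRTT = 300 ms, alpha = 1/8
New EstRTT = (1 - alpha) * EstRTT + alpha * SampleRTT
(7/8) * 200 = 175
(1/8) * 300 = 37.5
New EstRTT = 175 + 37.5 = 212.5 ms -> 212.50 ms (2 dp)

212.50


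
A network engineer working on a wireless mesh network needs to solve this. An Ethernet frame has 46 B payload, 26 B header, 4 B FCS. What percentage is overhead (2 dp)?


Given: payload = 46 B, header = 26 B, trailer = 4 B
Overhead bytes = header + trailer = 26 + 4 = 30
Total frame = payload + overhead = 46 + 30 = 76
Overhead % = 30 / 76 * 100 = 39.4737% -> 39.47% (2 dp)

39.47


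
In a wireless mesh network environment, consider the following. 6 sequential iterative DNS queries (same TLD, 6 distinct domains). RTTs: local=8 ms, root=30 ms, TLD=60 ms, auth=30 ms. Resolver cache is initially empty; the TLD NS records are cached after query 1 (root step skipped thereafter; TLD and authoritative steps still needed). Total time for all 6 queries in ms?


Lookup 1 (cold cache): local + root + TLD + auth = 8 + 30 + 60 + 30 = 128 ms
Lookups 2..6 (TLD NS cached -> skip root; new domain -> still ask TLD and auth): local + TLD + auth = 8 + 60 + 30 = 98 ms each
Remaining 5 lookups: 5 * 98 = 490 ms
Total = 128 + 490 = 618 ms

618


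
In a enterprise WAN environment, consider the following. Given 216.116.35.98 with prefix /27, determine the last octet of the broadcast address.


Given: IP = 216.116.35.98, prefix = /27
Host bits = 32 - 27 = 5
Network last octet = 98 AND mask = 96
Host part size = 2^5 - 1 = 31
Broadcast last octet = 96 OR 31 = 127

127


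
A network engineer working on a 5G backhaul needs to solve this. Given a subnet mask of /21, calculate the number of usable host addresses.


Given: subnet mask /21
Host bits = 32 - 21 = 11
Total addresses = 2^11 = 2048
Usable hosts = 2048 - 2 (network + broadcast) = 2046

2046


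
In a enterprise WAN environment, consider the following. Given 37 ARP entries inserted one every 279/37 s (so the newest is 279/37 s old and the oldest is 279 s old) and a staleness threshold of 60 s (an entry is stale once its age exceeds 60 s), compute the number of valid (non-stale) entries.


Ages are k * 279/37 s for k = 1..37 (spacing = 7.5405 s).
Entry k is valid iff k * 279/37 <= 60 iff k <= 37 * 60 / 279 = 7.9570
n_valid = floor(7.9570) = 7
(n_stale = 37 - 7 = 30)

7


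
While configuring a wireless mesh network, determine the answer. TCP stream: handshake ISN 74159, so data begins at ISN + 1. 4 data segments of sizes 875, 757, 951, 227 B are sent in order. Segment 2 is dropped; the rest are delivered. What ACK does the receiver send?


SYN uses sequence number 74159; first data byte = ISN + 1 = 74160.
Segment 1: SEQ = 74160, len = 875 B, covers [74160, 75034]
Segment 2: SEQ = 75035, len = 757 B, covers [75035, 75791] [LOST]
Segment 3: SEQ = 75792, len = 951 B, covers [75792, 76742]
Segment 4: SEQ = 76743, len = 227 B, covers [76743, 76969]
In-order data received: bytes [74160, 75034] (segments 1..1).
Segment 2 missing -> gap begins at byte 75035; later segments buffered out of order.
Cumulative ACK = next expected in-order byte = 74160 + 875 = 75035

75035


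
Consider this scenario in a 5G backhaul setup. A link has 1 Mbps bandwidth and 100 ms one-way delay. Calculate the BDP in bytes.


Given: bandwidth = 1 Mbps, delay = 100 ms
BDP in bits = 1 * 10^6 * 100 / 1000
BDP in bits = 100000
BDP in bytes = 100000 / 8 = 12500

12500


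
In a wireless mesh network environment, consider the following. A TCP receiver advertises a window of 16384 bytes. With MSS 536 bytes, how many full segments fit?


Given: RWND = 16384 bytes, MSS = 536 bytes
Full segments = floor(RWND / MSS)
Full segments = floor(16384 / 536)
Full segments = floor(30.5672) = 30

30


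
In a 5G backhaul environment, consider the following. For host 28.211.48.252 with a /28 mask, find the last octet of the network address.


Given: IP = 28.211.48.252, prefix = /28
Subnet mask = 255.255.255.240
Last octet of IP: 252
Last octet of mask: 240
Network last octet = 252 AND 240 = 240

240


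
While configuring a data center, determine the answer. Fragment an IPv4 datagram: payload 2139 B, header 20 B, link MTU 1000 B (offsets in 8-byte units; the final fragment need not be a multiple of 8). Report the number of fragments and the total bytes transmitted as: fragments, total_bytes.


Max data per non-final fragment = floor((MTU - header)/8)*8 = floor((1000 - 20)/8)*8 = floor(980/8)*8 = 976 B
Final fragment needs no 8-byte alignment: it can carry up to MTU - header = 980 B
Non-final fragments needed = ceil((payload - 980) / 976) = ceil(1159/976) = ceil(1.1875) = 2
Number of fragments = 2 + 1 = 3
Fragment sizes (data): 2 * 976 B + 187 B (last, 187 <= 980 OK)
Total bytes sent = payload + n_frags * header = 2139 + 3*20 = 2139 + 60 = 2199 B

3, 2199


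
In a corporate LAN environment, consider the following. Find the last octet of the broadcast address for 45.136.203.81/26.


Given: IP = 45.136.203.81, prefix = /26
Host bits = 32 - 26 = 6
Network last octet = 81 AND mask = 64
Host part size = 2^6 - 1 = 63
Broadcast last octet = 64 OR 63 = 127

127


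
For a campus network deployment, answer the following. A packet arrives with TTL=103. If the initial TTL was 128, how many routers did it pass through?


Given: initial TTL = 128, received TTL = 103
Hops = initial TTL - received TTL
Hops = 128 - 103 = 25

25


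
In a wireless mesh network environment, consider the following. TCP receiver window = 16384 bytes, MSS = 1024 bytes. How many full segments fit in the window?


Given: RWND = 16384 bytes, MSS = 1024 bytes
Full segments = floor(RWND / MSS)
Full segments = floor(16384 / 1024)
Full segments = floor(16.0) = 16

16


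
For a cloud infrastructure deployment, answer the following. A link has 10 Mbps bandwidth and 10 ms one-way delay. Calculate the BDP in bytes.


Given: bandwidth = 10 Mbps, delay = 10 ms
BDP in bits = 10 * 10^6 * 10 / 1000
BDP in bits = 100000
BDP in bytes = 100000 / 8 = 12500

12500


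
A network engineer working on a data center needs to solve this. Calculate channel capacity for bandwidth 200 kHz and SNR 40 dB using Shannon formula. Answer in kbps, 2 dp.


Given: B = 200 kHz, SNR = 40 dB
SNR linear = 10^(40/10) = 10000
1 + SNR = 10001
log2(10001) = 13.2878566418
C = 200 * 1000 * 13.2878566418 = 2657571.3284 bps
C = 2657.571328 kbps -> 2657.57 kbps (2 dp)

2657.57


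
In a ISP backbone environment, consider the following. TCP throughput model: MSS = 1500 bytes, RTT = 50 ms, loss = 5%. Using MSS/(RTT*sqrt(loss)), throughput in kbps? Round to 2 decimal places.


Given: MSS = 1500 bytes, RTT = 50 ms, loss = 5%
RTT in seconds = 50 / 1000 = 0.05
Loss rate = 5% = 0.05
sqrt(loss) = sqrt(0.05) = 0.223606797750
Throughput (bytes/s) = 1500 / (0.05 * 0.223606797750) = 134164.0786
Throughput (kbps) = 134164.0786 * 8 / 1000 = 1073.312629 -> 1073.31 kbps (2 dp)

1073.31


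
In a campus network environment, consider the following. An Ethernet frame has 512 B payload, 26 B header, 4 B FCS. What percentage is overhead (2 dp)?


Given: payload = 512 B, header = 26 B, trailer = 4 B
Overhead bytes = header + trailer = 26 + 4 = 30
Total frame = payload + overhead = 512 + 30 = 542
Overhead % = 30 / 542 * 100 = 5.5351% -> 5.54% (2 dp)

5.54


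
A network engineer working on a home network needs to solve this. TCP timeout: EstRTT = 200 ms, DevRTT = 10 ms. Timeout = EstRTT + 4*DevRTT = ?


Given: EstRTT = 200 ms, DevRTT = 10 ms
Timeout = EstRTT + 4 * DevRTT
4 * DevRTT = 4 * 10 = 40
Timeout = 200 + 40 = 240 ms

240


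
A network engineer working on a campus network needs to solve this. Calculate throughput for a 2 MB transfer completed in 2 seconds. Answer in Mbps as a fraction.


Given: file = 2 MB, time = 2 s
File in Mb = 2 * 8 = 16 Mb
Throughput = 16 / 2 Mbps
Throughput = 8 Mbps

8


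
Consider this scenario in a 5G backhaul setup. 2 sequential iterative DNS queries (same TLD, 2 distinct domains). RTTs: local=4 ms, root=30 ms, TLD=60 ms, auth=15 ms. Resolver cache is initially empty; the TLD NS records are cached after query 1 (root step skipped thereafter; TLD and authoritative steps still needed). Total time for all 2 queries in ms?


Lookup 1 (cold cache): local + root + TLD + auth = 4 + 30 + 60 + 15 = 109 ms
Lookups 2..2 (TLD NS cached -> skip root; new domain -> still ask TLD and auth): local + TLD + auth = 4 + 60 + 15 = 79 ms each
Remaining 1 lookups: 1 * 79 = 79 ms
Total = 109 + 79 = 188 ms

188


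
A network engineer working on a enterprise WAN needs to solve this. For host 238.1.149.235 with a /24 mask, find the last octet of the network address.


Given: IP = 238.1.149.235, prefix = /24
Subnet mask = 255.255.255.0
Last octet of IP: 235
Last octet of mask: 0
Network last octet = 235 AND 0 = 0

0


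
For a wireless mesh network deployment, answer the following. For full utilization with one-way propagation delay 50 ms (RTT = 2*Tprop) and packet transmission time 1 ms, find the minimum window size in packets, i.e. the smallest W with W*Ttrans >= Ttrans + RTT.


Given: Ttrans = 1 ms, RTT = 100 ms (= 2 * Tprop, Tprop = 50 ms)
Time until first ACK returns = Ttrans + RTT = 1 + 100 = 101 ms
Need W * Ttrans >= Ttrans + RTT  ->  W >= (Ttrans + RTT) / Ttrans
(Ttrans + RTT) / Ttrans = 101 / 1 = 101
W_min = ceil(101) = 101

101


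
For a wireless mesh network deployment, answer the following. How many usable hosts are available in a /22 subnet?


Given: subnet mask /22
Host bits = 32 - 22 = 10
Total addresses = 2^10 = 1024
Usable hosts = 1024 - 2 (network + broadcast) = 1022

1022


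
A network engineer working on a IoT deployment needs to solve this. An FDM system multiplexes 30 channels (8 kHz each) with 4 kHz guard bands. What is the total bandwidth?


Given: 30 channels, 8 kHz each, guard = 4 kHz
Channel bandwidth = 30 * 8 = 240 kHz
Guard bands = 29 gaps * 4 kHz = 116 kHz
Total = 240 + 116 = 356 kHz

356


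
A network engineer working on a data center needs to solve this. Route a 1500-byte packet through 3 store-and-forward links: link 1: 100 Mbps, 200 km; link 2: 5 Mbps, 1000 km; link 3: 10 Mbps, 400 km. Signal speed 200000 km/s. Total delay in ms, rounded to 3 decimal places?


Packet = 1500 bytes = 12000 bits. Store-and-forward: sum (t_trans + t_prop) per link.
Link 1: t_trans = 12000/(100*10^6) s = 0.1200 ms; t_prop = 200/200000 s = 1.0000 ms; subtotal = 1.1200 ms
Link 2: t_trans = 12000/(5*10^6) s = 2.4000 ms; t_prop = 1000/200000 s = 5.0000 ms; subtotal = 7.4000 ms
Link 3: t_trans = 12000/(10*10^6) s = 1.2000 ms; t_prop = 400/200000 s = 2.0000 ms; subtotal = 3.2000 ms
End-to-end = 1.1200 + 7.4000 + 3.2000 = 11.7200 ms -> 11.720 ms (3 dp)

11.720


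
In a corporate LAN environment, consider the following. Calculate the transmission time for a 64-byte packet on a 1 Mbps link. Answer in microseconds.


Given: packet = 64 bytes, bandwidth = 1 Mbps
Packet in bits = 64 * 8 = 512 bits
Bandwidth = 1 * 10^6 = 1000000 bps
Time = 512 / 1000000 seconds
Time in us = 512 * 10^6 / 1000000 = 512

512


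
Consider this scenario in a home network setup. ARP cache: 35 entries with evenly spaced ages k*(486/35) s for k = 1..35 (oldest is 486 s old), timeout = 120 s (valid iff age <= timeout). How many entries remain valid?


Ages are k * 486/35 s for k = 1..35 (spacing = 13.8857 s).
Entry k is valid iff k * 486/35 <= 120 iff k <= 35 * 120 / 486 = 8.6420
n_valid = floor(8.6420) = 8
(n_stale = 35 - 8 = 27)

8


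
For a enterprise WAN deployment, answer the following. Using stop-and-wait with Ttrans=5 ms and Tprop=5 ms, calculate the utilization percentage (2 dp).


Given: Ttrans = 5 ms, Tprop = 5 ms
RTT = 2 * Tprop = 2 * 5 = 10 ms
U = Ttrans / (Ttrans + RTT)
U = 5 / (5 + 10)
U = 5 / 15 = 0.333333
U% = 33.33%

33.33


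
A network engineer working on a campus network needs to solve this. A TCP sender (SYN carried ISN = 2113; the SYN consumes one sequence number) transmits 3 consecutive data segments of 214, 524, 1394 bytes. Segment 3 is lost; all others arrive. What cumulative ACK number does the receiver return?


SYN uses sequence number 2113; first data byte = ISN + 1 = 2114.
Segment 1: SEQ = 2114, len = 214 B, covers [2114, 2327]
Segment 2: SEQ = 2328, len = 524 B, covers [2328, 2851]
Segment 3: SEQ = 2852, len = 1394 B, covers [2852, 4245] [LOST]
In-order data received: bytes [2114, 2851] (segments 1..2).
Segment 3 missing -> gap begins at byte 2852.
Cumulative ACK = next expected in-order byte = 2114 + 214 + 524 = 2852

2852


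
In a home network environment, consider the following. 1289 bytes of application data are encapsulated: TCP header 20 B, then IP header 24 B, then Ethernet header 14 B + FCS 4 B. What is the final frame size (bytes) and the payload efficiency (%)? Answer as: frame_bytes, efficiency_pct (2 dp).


TCP segment = 1289 + 20 = 1309 B
IP packet = 1309 + 24 = 1333 B
Ethernet frame = 1333 + 14 + 4 = 1351 B
Efficiency = app / frame = 1289 / 1351 = 0.954108 = 95.4108% -> 95.41% (2 dp)

1351, 95.41


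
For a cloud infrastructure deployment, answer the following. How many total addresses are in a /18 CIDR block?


Given: CIDR prefix /18
Host bits = 32 - 18 = 14
Total addresses = 2^14 = 16384

16384


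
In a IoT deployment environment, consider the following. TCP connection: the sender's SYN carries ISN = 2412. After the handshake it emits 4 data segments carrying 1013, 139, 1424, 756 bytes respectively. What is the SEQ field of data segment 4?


The SYN occupies sequence number ISN = 2412, so the first data byte is ISN + 1 = 2413.
SEQ of data segment i = (ISN + 1) + sum of payload sizes of segments 1..i-1.
Segment 1: SEQ = 2413, payload = 1013 bytes
Segment 2: SEQ = 3426, payload = 139 bytes
Segment 3: SEQ = 3565, payload = 1424 bytes
Segment 4: SEQ = 4989, payload = 756 bytes
SEQ of segment 4 = 2413 + 1013 + 139 + 1424 = 4989

4989


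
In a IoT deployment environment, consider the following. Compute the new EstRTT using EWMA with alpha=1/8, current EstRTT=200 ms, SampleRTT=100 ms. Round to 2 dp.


Given: EstRTT = 200 ms, SampleRTT = 100 ms, alpha = 1/8
New EstRTT = (1 - alpha) * EstRTT + alpha * SampleRTT
(7/8) * 200 = 175
(1/8) * 100 = 12.5
New EstRTT = 175 + 12.5 = 187.5 ms -> 187.50 ms (2 dp)

187.50


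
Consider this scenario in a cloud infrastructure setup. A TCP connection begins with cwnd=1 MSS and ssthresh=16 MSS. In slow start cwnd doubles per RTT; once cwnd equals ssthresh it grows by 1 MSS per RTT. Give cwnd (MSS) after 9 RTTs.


RTT 0: cwnd = 1 MSS (initial)
RTT 1: cwnd = 2 MSS (slow start, doubled)
RTT 2: cwnd = 4 MSS (slow start, doubled)
RTT 3: cwnd = 8 MSS (slow start, doubled)
RTT 4: cwnd = 16 MSS (slow start, doubled)
RTT 5: cwnd = 17 MSS (congestion avoidance, +1)
RTT 6: cwnd = 18 MSS (congestion avoidance, +1)
RTT 7: cwnd = 19 MSS (congestion avoidance, +1)
RTT 8: cwnd = 20 MSS (congestion avoidance, +1)
RTT 9: cwnd = 21 MSS (congestion avoidance, +1)

21


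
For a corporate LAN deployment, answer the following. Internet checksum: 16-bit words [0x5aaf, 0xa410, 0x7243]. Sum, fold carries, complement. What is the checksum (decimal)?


Given words: [0x5aaf, 0xa410, 0x7243]
Step 1: Sum all words
Raw sum = 23215 + 42000 + 29251 = 94466
Step 2: Fold carry: (28930 + 1) = 28931
One's complement = ~28931 & 0xFFFF = 36604

36604


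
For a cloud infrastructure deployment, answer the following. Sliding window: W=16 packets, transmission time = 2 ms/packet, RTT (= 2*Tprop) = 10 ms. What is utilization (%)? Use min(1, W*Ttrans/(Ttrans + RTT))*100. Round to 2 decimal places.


Given: W = 16, Ttrans = 2 ms, RTT = 10 ms (= 2 * Tprop, Tprop = 5 ms)
Cycle time = Ttrans + RTT = 2 + 10 = 12 ms (first packet sent until its ACK returns)
W * Ttrans = 16 * 2 = 32 ms of sending per cycle
W * Ttrans / (Ttrans + RTT) = 32 / 12 = 2.666667
U = min(1, 2.666667) = 1.000000
U% = 100.00%

100.00


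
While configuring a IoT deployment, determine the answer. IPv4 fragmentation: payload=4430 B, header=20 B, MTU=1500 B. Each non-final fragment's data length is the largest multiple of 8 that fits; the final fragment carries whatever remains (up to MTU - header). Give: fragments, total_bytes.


Max data per non-final fragment = floor((MTU - header)/8)*8 = floor((1500 - 20)/8)*8 = floor(1480/8)*8 = 1480 B
Final fragment needs no 8-byte alignment: it can carry up to MTU - header = 1480 B
Non-final fragments needed = ceil((payload - 1480) / 1480) = ceil(2950/1480) = ceil(1.9932) = 2
Number of fragments = 2 + 1 = 3
Fragment sizes (data): 2 * 1480 B + 1470 B (last, 1470 <= 1480 OK)
Total bytes sent = payload + n_frags * header = 4430 + 3*20 = 4430 + 60 = 4490 B

3, 4490


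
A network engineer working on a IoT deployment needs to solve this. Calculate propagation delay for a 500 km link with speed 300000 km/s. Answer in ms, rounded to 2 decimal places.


Given: distance = 500 km, speed = 300000 km/s
Delay = distance / speed = 500 / 300000 seconds
Delay in ms = 500 * 1000 / 300000
Delay = 1.6667 ms
Rounded to 2 dp = 1.67 ms

1.67


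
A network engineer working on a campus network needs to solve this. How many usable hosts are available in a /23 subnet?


Given: subnet mask /23
Host bits = 32 - 23 = 9
Total addresses = 2^9 = 512
Usable hosts = 512 - 2 (network + broadcast) = 510

510


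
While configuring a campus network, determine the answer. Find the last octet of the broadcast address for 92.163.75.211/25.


Given: IP = 92.163.75.211, prefix = /25
Host bits = 32 - 25 = 7
Network last octet = 211 AND mask = 128
Host part size = 2^7 - 1 = 127
Broadcast last octet = 128 OR 127 = 255

255


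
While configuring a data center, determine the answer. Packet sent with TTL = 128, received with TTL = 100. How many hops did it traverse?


Given: initial TTL = 128, received TTL = 100
Hops = initial TTL - received TTL
Hops = 128 - 100 = 28

28


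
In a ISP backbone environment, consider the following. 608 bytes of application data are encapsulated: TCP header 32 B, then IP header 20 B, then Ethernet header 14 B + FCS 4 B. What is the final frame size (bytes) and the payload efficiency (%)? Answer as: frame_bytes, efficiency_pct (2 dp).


TCP segment = 608 + 32 = 640 B
IP packet = 640 + 20 = 660 B
Ethernet frame = 660 + 14 + 4 = 678 B
Efficiency = app / frame = 608 / 678 = 0.896755 = 89.6755% -> 89.68% (2 dp)

678, 89.68


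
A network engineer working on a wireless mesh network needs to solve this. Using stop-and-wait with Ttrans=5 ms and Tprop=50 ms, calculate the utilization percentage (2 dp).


Given: Ttrans = 5 ms, Tprop = 50 ms
RTT = 2 * Tprop = 2 * 50 = 100 ms
U = Ttrans / (Ttrans + RTT)
U = 5 / (5 + 100)
U = 5 / 105 = 0.047619
U% = 4.76%

4.76


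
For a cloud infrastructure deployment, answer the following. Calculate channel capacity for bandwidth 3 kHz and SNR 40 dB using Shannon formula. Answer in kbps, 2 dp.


Given: B = 3 kHz, SNR = 40 dB
SNR linear = 10^(40/10) = 10000
1 + SNR = 10001
log2(10001) = 13.2878566418
C = 3 * 1000 * 13.2878566418 = 39863.5699 bps
C = 39.863570 kbps -> 39.86 kbps (2 dp)

39.86


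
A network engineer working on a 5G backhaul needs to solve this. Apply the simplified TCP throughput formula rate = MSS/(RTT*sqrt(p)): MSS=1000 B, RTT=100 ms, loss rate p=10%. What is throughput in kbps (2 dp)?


Given: MSS = 1000 bytes, RTT = 100 ms, loss = 10%
RTT in seconds = 100 / 1000 = 0.1
Loss rate = 10% = 0.1
sqrt(loss) = sqrt(0.1) = 0.316227766017
Throughput (bytes/s) = 1000 / (0.1 * 0.316227766017) = 31622.7766
Throughput (kbps) = 31622.7766 * 8 / 1000 = 252.982213 -> 252.98 kbps (2 dp)

252.98


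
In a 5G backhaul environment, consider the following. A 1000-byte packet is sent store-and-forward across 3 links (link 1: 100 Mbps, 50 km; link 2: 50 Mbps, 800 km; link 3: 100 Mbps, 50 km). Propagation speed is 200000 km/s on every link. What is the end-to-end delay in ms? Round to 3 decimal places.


Packet = 1000 bytes = 8000 bits. Store-and-forward: sum (t_trans + t_prop) per link.
Link 1: t_trans = 8000/(100*10^6) s = 0.0800 ms; t_prop = 50/200000 s = 0.2500 ms; subtotal = 0.3300 ms
Link 2: t_trans = 8000/(50*10^6) s = 0.1600 ms; t_prop = 800/200000 s = 4.0000 ms; subtotal = 4.1600 ms
Link 3: t_trans = 8000/(100*10^6) s = 0.0800 ms; t_prop = 50/200000 s = 0.2500 ms; subtotal = 0.3300 ms
End-to-end = 0.3300 + 4.1600 + 0.3300 = 4.8200 ms -> 4.820 ms (3 dp)

4.820


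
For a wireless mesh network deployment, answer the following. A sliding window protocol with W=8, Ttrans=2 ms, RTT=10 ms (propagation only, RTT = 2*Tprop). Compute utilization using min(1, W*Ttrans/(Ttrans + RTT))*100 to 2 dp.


Given: W = 8, Ttrans = 2 ms, RTT = 10 ms (= 2 * Tprop, Tprop = 5 ms)
Cycle time = Ttrans + RTT = 2 + 10 = 12 ms (first packet sent until its ACK returns)
W * Ttrans = 8 * 2 = 16 ms of sending per cycle
W * Ttrans / (Ttrans + RTT) = 16 / 12 = 1.333333
U = min(1, 1.333333) = 1.000000
U% = 100.00%

100.00


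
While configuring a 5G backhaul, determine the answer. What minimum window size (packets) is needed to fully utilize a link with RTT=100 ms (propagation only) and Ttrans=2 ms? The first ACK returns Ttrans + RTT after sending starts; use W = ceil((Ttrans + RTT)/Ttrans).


Given: Ttrans = 2 ms, RTT = 100 ms (= 2 * Tprop, Tprop = 50 ms)
Time until first ACK returns = Ttrans + RTT = 2 + 100 = 102 ms
Need W * Ttrans >= Ttrans + RTT  ->  W >= (Ttrans + RTT) / Ttrans
(Ttrans + RTT) / Ttrans = 102 / 2 = 51
W_min = ceil(51) = 51

51


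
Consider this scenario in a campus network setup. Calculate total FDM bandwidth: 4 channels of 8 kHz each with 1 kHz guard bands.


Given: 4 channels, 8 kHz each, guard = 1 kHz
Channel bandwidth = 4 * 8 = 32 kHz
Guard bands = 3 gaps * 1 kHz = 3 kHz
Total = 32 + 3 = 35 kHz

35


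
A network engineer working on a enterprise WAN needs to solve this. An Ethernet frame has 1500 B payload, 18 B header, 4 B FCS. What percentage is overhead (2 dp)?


Given: payload = 1500 B, header = 18 B, trailer = 4 B
Overhead bytes = header + trailer = 18 + 4 = 22
Total frame = payload + overhead = 1500 + 22 = 1522
Overhead % = 22 / 1522 * 100 = 1.4455% -> 1.45% (2 dp)

1.45


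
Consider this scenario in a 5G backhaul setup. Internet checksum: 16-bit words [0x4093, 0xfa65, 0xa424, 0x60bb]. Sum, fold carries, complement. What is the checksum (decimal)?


Given words: [0x4093, 0xfa65, 0xa424, 0x60bb]
Step 1: Sum all words
Raw sum = 16531 + 64101 + 42020 + 24763 = 147415
Step 2: Fold carry: (16343 + 2) = 16345
One's complement = ~16345 & 0xFFFF = 49190

49190


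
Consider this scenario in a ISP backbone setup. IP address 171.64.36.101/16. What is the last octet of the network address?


Given: IP = 171.64.36.101, prefix = /16
Subnet mask = 255.255.0.0
Last octet of IP: 101
Last octet of mask: 0
Network last octet = 101 AND 0 = 0

0


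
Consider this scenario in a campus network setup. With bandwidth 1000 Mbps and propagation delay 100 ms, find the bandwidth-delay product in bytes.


Given: bandwidth = 1000 Mbps, delay = 100 ms
BDP in bits = 1000 * 10^6 * 100 / 1000
BDP in bits = 100000000
BDP in bytes = 100000000 / 8 = 12500000

12500000


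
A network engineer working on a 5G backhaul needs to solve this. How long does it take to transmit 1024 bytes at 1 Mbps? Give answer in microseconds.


Given: packet = 1024 bytes, bandwidth = 1 Mbps
Packet in bits = 1024 * 8 = 8192 bits
Bandwidth = 1 * 10^6 = 1000000 bps
Time = 8192 / 1000000 seconds
Time in us = 8192 * 10^6 / 1000000 = 8192

8192


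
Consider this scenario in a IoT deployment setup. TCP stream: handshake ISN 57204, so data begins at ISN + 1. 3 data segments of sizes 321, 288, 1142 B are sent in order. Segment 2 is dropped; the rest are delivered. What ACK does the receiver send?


SYN uses sequence number 57204; first data byte = ISN + 1 = 57205.
Segment 1: SEQ = 57205, len = 321 B, covers [57205, 57525]
Segment 2: SEQ = 57526, len = 288 B, covers [57526, 57813] [LOST]
Segment 3: SEQ = 57814, len = 1142 B, covers [57814, 58955]
In-order data received: bytes [57205, 57525] (segments 1..1).
Segment 2 missing -> gap begins at byte 57526; later segments buffered out of order.
Cumulative ACK = next expected in-order byte = 57205 + 321 = 57526

57526


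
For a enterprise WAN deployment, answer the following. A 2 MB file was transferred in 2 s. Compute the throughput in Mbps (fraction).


Given: file = 2 MB, time = 2 s
File in Mb = 2 * 8 = 16 Mb
Throughput = 16 / 2 Mbps
Throughput = 8 Mbps

8


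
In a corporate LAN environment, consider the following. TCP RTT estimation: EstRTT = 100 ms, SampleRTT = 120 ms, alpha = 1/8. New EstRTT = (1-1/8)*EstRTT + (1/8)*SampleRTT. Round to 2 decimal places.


Given: EstRTT = 100 ms, SampleRTT = 120 ms, alpha = 1/8
New EstRTT = (1 - alpha) * EstRTT + alpha * SampleRTT
(7/8) * 100 = 87.5
(1/8) * 120 = 15
New EstRTT = 87.5 + 15 = 102.5 ms -> 102.50 ms (2 dp)

102.50


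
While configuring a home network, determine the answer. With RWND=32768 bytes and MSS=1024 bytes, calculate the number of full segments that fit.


Given: RWND = 32768 bytes, MSS = 1024 bytes
Full segments = floor(RWND / MSS)
Full segments = floor(32768 / 1024)
Full segments = floor(32.0) = 32

32


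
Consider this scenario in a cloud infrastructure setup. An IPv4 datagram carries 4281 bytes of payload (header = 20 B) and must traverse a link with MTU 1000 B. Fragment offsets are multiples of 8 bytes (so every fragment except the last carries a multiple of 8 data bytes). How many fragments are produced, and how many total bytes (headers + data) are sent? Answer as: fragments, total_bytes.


Max data per non-final fragment = floor((MTU - header)/8)*8 = floor((1000 - 20)/8)*8 = floor(980/8)*8 = 976 B
Final fragment needs no 8-byte alignment: it can carry up to MTU - header = 980 B
Non-final fragments needed = ceil((payload - 980) / 976) = ceil(3301/976) = ceil(3.3822) = 4
Number of fragments = 4 + 1 = 5
Fragment sizes (data): 4 * 976 B + 377 B (last, 377 <= 980 OK)
Total bytes sent = payload + n_frags * header = 4281 + 5*20 = 4281 + 100 = 4381 B

5, 4381


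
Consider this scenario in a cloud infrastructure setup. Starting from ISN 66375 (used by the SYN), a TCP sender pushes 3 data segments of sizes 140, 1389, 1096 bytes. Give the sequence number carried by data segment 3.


The SYN occupies sequence number ISN = 66375, so the first data byte is ISN + 1 = 66376.
SEQ of data segment i = (ISN + 1) + sum of payload sizes of segments 1..i-1.
Segment 1: SEQ = 66376, payload = 140 bytes
Segment 2: SEQ = 66516, payload = 1389 bytes
Segment 3: SEQ = 67905, payload = 1096 bytes
SEQ of segment 3 = 66376 + 140 + 1389 = 67905

67905


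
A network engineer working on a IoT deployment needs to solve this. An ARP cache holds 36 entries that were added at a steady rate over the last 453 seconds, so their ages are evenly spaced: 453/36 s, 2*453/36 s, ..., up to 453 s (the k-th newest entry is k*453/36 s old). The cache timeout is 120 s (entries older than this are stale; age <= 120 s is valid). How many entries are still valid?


Ages are k * 453/36 s for k = 1..36 (spacing = 12.5833 s).
Entry k is valid iff k * 453/36 <= 120 iff k <= 36 * 120 / 453 = 9.5364
n_valid = floor(9.5364) = 9
(n_stale = 36 - 9 = 27)

9


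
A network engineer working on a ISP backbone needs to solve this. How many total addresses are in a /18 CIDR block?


Given: CIDR prefix /18
Host bits = 32 - 18 = 14
Total addresses = 2^14 = 16384

16384


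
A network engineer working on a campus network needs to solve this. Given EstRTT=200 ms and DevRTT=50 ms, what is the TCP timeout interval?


Given: EstRTT = 200 ms, DevRTT = 50 ms
Timeout = EstRTT + 4 * DevRTT
4 * DevRTT = 4 * 50 = 200
Timeout = 200 + 200 = 400 ms

400


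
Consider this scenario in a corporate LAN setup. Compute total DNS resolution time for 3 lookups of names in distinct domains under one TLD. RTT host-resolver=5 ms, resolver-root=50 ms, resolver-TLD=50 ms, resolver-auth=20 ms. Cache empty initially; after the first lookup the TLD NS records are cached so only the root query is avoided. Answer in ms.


Lookup 1 (cold cache): local + root + TLD + auth = 5 + 50 + 50 + 20 = 125 ms
Lookups 2..3 (TLD NS cached -> skip root; new domain -> still ask TLD and auth): local + TLD + auth = 5 + 50 + 20 = 75 ms each
Remaining 2 lookups: 2 * 75 = 150 ms
Total = 125 + 150 = 275 ms

275


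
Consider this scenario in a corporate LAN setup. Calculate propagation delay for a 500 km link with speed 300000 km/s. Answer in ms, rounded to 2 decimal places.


Given: distance = 500 km, speed = 300000 km/s
Delay = distance / speed = 500 / 300000 seconds
Delay in ms = 500 * 1000 / 300000
Delay = 1.6667 ms
Rounded to 2 dp = 1.67 ms

1.67


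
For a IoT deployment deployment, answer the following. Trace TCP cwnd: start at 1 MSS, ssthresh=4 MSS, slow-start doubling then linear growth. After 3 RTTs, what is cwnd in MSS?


RTT 0: cwnd = 1 MSS (initial)
RTT 1: cwnd = 2 MSS (slow start, doubled)
RTT 2: cwnd = 4 MSS (slow start, doubled)
RTT 3: cwnd = 5 MSS (congestion avoidance, +1)

5


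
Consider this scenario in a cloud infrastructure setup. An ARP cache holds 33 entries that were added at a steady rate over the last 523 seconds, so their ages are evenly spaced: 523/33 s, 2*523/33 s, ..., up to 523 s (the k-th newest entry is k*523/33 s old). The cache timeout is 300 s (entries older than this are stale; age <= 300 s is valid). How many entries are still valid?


Ages are k * 523/33 s for k = 1..33 (spacing = 15.8485 s).
Entry k is valid iff k * 523/33 <= 300 iff k <= 33 * 300 / 523 = 18.9293
n_valid = floor(18.9293) = 18
(n_stale = 33 - 18 = 15)

18


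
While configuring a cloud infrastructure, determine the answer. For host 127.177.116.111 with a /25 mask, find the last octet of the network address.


Given: IP = 127.177.116.111, prefix = /25
Subnet mask = 255.255.255.128
Last octet of IP: 111
Last octet of mask: 128
Network last octet = 111 AND 128 = 0

0


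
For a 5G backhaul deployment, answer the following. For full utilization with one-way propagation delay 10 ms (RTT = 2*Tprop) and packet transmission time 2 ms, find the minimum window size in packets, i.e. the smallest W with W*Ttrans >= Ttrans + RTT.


Given: Ttrans = 2 ms, RTT = 20 ms (= 2 * Tprop, Tprop = 10 ms)
Time until first ACK returns = Ttrans + RTT = 2 + 20 = 22 ms
Need W * Ttrans >= Ttrans + RTT  ->  W >= (Ttrans + RTT) / Ttrans
(Ttrans + RTT) / Ttrans = 22 / 2 = 11
W_min = ceil(11) = 11

11


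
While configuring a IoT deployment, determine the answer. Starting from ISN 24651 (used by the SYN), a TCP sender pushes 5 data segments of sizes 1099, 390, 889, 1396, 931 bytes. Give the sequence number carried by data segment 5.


The SYN occupies sequence number ISN = 24651, so the first data byte is ISN + 1 = 24652.
SEQ of data segment i = (ISN + 1) + sum of payload sizes of segments 1..i-1.
Segment 1: SEQ = 24652, payload = 1099 bytes
Segment 2: SEQ = 25751, payload = 390 bytes
Segment 3: SEQ = 26141, payload = 889 bytes
Segment 4: SEQ = 27030, payload = 1396 bytes
Segment 5: SEQ = 28426, payload = 931 bytes
SEQ of segment 5 = 24652 + 1099 + 390 + 889 + 1396 = 28426

28426


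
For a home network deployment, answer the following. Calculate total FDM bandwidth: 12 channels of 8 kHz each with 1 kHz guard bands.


Given: 12 channels, 8 kHz each, guard = 1 kHz
Channel bandwidth = 12 * 8 = 96 kHz
Guard bands = 11 gaps * 1 kHz = 11 kHz
Total = 96 + 11 = 107 kHz

107


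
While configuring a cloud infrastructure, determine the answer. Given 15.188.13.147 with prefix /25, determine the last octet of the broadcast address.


Given: IP = 15.188.13.147, prefix = /25
Host bits = 32 - 25 = 7
Network last octet = 147 AND mask = 128
Host part size = 2^7 - 1 = 127
Broadcast last octet = 128 OR 127 = 255

255


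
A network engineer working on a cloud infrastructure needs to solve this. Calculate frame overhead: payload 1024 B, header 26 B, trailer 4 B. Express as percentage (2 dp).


Given: payload = 1024 B, header = 26 B, trailer = 4 B
Overhead bytes = header + trailer = 26 + 4 = 30
Total frame = payload + overhead = 1024 + 30 = 1054
Overhead % = 30 / 1054 * 100 = 2.8463% -> 2.85% (2 dp)

2.85
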